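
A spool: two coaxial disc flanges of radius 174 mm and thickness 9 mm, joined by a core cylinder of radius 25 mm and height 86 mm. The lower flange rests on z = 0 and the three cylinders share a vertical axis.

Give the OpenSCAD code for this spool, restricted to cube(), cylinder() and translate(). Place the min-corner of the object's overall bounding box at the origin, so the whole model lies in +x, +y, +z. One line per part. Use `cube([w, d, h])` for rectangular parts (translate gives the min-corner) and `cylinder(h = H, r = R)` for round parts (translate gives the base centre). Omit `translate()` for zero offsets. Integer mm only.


translate([174, 174, 0]) cylinder(h = 9, r = 174);
translate([174, 174, 9]) cylinder(h = 86, r = 25);
translate([174, 174, 95]) cylinder(h = 9, r = 174);


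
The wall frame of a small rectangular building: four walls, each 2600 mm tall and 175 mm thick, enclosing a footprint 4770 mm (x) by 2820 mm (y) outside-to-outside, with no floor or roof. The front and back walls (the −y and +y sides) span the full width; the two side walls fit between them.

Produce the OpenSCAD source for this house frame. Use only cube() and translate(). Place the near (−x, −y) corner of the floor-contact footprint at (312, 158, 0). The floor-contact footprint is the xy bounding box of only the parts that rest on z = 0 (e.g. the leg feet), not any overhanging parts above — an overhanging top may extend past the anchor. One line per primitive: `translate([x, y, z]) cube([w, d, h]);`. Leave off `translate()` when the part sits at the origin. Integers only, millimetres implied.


translate([312, 158, 0]) cube([4770, 175, 2600]);
translate([312, 2803, 0]) cube([4770, 175, 2600]);
translate([312, 333, 0]) cube([175, 2470, 2600]);
translate([4907, 333, 0]) cube([175, 2470, 2600]);


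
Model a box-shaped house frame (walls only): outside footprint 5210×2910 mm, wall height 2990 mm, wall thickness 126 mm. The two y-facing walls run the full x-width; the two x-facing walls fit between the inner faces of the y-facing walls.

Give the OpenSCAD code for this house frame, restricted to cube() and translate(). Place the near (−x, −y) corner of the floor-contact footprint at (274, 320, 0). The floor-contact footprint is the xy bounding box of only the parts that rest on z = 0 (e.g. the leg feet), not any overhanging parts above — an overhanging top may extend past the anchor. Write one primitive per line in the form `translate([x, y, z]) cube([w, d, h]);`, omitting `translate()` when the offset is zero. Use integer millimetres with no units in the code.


translate([274, 320, 0]) cube([5210, 126, 2990]);
translate([274, 3104, 0]) cube([5210, 126, 2990]);
translate([274, 446, 0]) cube([126, 2658, 2990]);
translate([5358, 446, 0]) cube([126, 2658, 2990]);


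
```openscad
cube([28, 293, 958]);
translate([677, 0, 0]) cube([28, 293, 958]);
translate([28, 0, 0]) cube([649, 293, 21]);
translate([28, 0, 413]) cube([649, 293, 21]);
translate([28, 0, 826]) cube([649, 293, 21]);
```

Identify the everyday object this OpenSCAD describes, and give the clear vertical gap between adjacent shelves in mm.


A bookshelf. The clear shelf gap is 392 mm.

Two tall side panels with 3 horizontal boards between them — a bookshelf. The first two shelf undersides are at z = 0 and z = 413; with shelf thickness 21, the clear gap is 413 − 0 − 21 = 392 mm.


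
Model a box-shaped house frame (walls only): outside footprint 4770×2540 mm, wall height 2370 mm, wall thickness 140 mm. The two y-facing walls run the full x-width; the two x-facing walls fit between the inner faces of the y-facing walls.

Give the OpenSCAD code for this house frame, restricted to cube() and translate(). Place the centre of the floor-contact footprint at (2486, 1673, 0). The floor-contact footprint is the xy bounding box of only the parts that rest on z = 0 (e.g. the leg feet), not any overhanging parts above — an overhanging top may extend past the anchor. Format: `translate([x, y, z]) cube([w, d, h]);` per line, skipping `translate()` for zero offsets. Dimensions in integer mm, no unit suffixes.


translate([101, 403, 0]) cube([4770, 140, 2370]);
translate([101, 2803, 0]) cube([4770, 140, 2370]);
translate([101, 543, 0]) cube([140, 2260, 2370]);
translate([4731, 543, 0]) cube([140, 2260, 2370]);


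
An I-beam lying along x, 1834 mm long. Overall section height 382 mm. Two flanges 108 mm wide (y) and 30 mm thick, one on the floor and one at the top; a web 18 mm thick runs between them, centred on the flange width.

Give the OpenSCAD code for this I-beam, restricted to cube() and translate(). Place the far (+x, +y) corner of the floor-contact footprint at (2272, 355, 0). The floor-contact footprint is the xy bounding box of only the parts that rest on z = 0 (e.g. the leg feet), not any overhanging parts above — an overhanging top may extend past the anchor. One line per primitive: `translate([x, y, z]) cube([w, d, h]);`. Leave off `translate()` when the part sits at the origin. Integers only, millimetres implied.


translate([438, 247, 0]) cube([1834, 108, 30]);
translate([438, 292, 30]) cube([1834, 18, 322]);
translate([438, 247, 352]) cube([1834, 108, 30]);


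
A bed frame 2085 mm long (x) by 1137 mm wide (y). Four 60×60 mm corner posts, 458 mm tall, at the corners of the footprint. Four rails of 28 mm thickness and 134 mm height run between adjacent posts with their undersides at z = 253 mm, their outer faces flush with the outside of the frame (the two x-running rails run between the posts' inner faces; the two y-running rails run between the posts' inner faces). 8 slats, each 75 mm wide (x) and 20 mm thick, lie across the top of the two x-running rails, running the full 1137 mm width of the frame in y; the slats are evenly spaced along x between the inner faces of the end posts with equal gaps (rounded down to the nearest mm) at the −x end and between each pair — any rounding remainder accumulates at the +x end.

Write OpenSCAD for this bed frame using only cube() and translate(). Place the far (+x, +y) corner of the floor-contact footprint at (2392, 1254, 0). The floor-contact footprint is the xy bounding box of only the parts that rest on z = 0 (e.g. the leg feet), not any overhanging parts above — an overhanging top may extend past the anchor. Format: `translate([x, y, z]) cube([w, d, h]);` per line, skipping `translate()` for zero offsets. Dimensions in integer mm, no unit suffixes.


translate([307, 117, 0]) cube([60, 60, 458]);
translate([307, 1194, 0]) cube([60, 60, 458]);
translate([2332, 117, 0]) cube([60, 60, 458]);
translate([2332, 1194, 0]) cube([60, 60, 458]);
translate([367, 117, 253]) cube([1965, 28, 134]);
translate([367, 1226, 253]) cube([1965, 28, 134]);
translate([307, 177, 253]) cube([28, 1017, 134]);
translate([2364, 177, 253]) cube([28, 1017, 134]);
translate([518, 117, 387]) cube([75, 1137, 20]);
translate([744, 117, 387]) cube([75, 1137, 20]);
translate([970, 117, 387]) cube([75, 1137, 20]);
translate([1196, 117, 387]) cube([75, 1137, 20]);
translate([1422, 117, 387]) cube([75, 1137, 20]);
translate([1648, 117, 387]) cube([75, 1137, 20]);
translate([1874, 117, 387]) cube([75, 1137, 20]);
translate([2100, 117, 387]) cube([75, 1137, 20]);


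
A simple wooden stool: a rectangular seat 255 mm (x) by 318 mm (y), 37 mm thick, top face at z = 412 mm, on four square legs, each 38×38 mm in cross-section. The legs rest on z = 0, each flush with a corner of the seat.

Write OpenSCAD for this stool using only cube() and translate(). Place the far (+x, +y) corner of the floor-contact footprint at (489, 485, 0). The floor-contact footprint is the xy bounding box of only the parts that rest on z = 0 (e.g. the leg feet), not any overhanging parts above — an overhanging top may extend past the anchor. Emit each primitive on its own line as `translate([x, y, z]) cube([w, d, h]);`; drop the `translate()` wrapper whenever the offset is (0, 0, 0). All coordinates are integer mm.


// leg_h = 412 - 37 = 375
translate([234, 167, 375]) cube([255, 318, 37]);
translate([234, 167, 0]) cube([38, 38, 375]);
translate([451, 167, 0]) cube([38, 38, 375]);
translate([234, 447, 0]) cube([38, 38, 375]);
translate([451, 447, 0]) cube([38, 38, 375]);


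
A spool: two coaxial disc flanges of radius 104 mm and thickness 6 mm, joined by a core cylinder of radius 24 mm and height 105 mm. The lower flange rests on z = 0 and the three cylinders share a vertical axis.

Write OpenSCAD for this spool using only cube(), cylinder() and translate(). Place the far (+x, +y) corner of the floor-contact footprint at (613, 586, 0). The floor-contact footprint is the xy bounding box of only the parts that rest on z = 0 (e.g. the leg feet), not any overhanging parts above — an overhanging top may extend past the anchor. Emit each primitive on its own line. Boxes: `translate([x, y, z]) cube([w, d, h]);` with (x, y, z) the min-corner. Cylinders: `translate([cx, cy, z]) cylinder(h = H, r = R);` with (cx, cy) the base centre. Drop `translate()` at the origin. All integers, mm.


translate([509, 482, 0]) cylinder(h = 6, r = 104);
translate([509, 482, 6]) cylinder(h = 105, r = 24);
translate([509, 482, 111]) cylinder(h = 6, r = 104);


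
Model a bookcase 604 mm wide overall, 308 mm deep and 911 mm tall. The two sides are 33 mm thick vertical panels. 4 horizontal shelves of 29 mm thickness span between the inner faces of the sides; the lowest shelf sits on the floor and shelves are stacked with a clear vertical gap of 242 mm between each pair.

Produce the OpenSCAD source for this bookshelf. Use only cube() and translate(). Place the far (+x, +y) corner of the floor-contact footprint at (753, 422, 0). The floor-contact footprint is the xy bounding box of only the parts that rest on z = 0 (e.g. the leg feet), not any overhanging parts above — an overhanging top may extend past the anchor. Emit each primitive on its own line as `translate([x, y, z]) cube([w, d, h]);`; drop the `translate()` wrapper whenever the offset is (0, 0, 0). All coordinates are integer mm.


translate([149, 114, 0]) cube([33, 308, 911]);
translate([720, 114, 0]) cube([33, 308, 911]);
translate([182, 114, 0]) cube([538, 308, 29]);
translate([182, 114, 271]) cube([538, 308, 29]);
translate([182, 114, 542]) cube([538, 308, 29]);
translate([182, 114, 813]) cube([538, 308, 29]);


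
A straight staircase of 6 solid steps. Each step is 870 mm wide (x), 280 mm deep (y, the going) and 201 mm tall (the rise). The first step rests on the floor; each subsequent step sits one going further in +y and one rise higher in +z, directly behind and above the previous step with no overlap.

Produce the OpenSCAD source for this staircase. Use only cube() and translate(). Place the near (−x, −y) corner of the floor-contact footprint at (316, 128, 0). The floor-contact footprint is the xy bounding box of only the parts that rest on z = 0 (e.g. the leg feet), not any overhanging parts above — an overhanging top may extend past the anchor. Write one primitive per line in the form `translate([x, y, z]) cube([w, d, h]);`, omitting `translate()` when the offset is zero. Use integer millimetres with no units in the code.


translate([316, 128, 0]) cube([870, 280, 201]);
translate([316, 408, 201]) cube([870, 280, 201]);
translate([316, 688, 402]) cube([870, 280, 201]);
translate([316, 968, 603]) cube([870, 280, 201]);
translate([316, 1248, 804]) cube([870, 280, 201]);
translate([316, 1528, 1005]) cube([870, 280, 201]);


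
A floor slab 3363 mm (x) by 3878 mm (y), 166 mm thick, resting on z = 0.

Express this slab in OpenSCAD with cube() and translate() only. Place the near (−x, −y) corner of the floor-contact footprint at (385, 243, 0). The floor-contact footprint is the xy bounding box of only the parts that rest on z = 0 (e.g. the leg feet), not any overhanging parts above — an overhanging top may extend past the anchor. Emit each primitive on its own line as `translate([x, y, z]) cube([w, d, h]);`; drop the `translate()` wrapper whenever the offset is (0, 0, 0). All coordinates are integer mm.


translate([385, 243, 0]) cube([3363, 3878, 166]);


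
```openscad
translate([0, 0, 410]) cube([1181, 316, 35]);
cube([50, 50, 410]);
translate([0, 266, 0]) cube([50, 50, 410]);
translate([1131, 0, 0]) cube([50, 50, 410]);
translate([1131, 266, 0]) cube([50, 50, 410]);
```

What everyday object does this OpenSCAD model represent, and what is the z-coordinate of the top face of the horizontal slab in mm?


A bench. The seat-top height is 445 mm.

A long slab on four corner posts — a bench. The slab sits at z = 410 with thickness 35, so the top is 410 + 35 = 445 mm.


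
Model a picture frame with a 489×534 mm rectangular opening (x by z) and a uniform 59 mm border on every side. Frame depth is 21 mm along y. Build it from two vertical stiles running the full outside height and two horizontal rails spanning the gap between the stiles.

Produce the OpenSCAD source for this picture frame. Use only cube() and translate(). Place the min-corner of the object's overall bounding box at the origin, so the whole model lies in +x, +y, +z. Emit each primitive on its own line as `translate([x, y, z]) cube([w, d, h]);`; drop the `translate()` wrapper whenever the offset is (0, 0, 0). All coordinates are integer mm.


cube([59, 21, 652]);
translate([548, 0, 0]) cube([59, 21, 652]);
translate([59, 0, 0]) cube([489, 21, 59]);
translate([59, 0, 593]) cube([489, 21, 59]);


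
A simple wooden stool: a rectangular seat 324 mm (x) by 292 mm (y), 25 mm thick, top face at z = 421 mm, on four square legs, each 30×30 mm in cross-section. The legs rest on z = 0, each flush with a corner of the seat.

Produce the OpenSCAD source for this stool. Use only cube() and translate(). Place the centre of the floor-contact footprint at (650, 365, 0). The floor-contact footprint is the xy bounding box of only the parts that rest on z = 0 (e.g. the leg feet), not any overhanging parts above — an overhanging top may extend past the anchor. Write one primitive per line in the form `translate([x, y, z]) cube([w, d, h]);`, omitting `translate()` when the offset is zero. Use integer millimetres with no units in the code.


// leg_h = 421 - 25 = 396
translate([488, 219, 396]) cube([324, 292, 25]);
translate([488, 219, 0]) cube([30, 30, 396]);
translate([782, 219, 0]) cube([30, 30, 396]);
translate([488, 481, 0]) cube([30, 30, 396]);
translate([782, 481, 0]) cube([30, 30, 396]);


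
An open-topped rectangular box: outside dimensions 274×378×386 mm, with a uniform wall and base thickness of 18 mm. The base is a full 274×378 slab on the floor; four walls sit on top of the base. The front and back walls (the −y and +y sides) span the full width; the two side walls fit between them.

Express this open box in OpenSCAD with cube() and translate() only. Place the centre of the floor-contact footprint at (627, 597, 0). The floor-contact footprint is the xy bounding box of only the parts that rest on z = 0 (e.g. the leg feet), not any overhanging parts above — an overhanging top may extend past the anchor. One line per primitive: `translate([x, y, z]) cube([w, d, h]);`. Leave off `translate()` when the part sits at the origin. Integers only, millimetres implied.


translate([490, 408, 0]) cube([274, 378, 18]);
translate([490, 408, 18]) cube([274, 18, 368]);
translate([490, 768, 18]) cube([274, 18, 368]);
translate([490, 426, 18]) cube([18, 342, 368]);
translate([746, 426, 18]) cube([18, 342, 368]);


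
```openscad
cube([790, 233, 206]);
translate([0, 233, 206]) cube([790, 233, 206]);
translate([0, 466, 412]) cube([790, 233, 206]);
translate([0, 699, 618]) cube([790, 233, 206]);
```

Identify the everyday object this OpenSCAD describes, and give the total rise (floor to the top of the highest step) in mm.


A staircase. The total rise is 824 mm.

4 identical blocks, each offset up and back from the previous — a staircase. Each step is 206 mm tall and there are 4 of them, so the total rise is 4 × 206 = 824 mm.


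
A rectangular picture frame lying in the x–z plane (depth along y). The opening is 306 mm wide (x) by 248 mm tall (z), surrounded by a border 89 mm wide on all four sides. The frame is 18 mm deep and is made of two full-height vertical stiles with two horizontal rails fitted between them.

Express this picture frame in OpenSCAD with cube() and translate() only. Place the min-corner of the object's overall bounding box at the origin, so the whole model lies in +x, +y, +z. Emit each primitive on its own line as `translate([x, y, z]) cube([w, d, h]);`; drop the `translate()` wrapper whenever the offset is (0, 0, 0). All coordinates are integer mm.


cube([89, 18, 426]);
translate([395, 0, 0]) cube([89, 18, 426]);
translate([89, 0, 0]) cube([306, 18, 89]);
translate([89, 0, 337]) cube([306, 18, 89]);


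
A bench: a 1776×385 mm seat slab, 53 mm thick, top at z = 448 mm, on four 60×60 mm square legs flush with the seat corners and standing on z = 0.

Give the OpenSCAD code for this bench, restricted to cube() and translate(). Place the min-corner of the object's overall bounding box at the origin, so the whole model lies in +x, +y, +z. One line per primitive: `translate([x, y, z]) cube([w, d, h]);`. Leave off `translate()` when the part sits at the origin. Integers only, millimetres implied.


translate([0, 0, 395]) cube([1776, 385, 53]);
cube([60, 60, 395]);
translate([0, 325, 0]) cube([60, 60, 395]);
translate([1716, 0, 0]) cube([60, 60, 395]);
translate([1716, 325, 0]) cube([60, 60, 395]);


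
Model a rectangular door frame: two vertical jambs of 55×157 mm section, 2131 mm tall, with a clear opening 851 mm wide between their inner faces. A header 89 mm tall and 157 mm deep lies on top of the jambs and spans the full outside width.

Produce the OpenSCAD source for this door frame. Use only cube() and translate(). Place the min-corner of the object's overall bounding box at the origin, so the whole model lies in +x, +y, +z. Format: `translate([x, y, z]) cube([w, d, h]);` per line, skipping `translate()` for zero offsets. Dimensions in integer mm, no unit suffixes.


cube([55, 157, 2131]);
translate([906, 0, 0]) cube([55, 157, 2131]);
translate([0, 0, 2131]) cube([961, 157, 89]);


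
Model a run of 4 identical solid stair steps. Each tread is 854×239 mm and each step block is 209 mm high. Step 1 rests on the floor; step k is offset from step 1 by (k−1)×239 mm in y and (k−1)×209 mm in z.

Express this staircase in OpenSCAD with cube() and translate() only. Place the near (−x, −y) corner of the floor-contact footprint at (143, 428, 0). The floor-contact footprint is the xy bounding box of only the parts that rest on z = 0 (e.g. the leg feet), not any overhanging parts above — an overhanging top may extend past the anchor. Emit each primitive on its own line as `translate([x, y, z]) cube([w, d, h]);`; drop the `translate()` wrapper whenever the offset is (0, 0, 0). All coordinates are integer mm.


translate([143, 428, 0]) cube([854, 239, 209]);
translate([143, 667, 209]) cube([854, 239, 209]);
translate([143, 906, 418]) cube([854, 239, 209]);
translate([143, 1145, 627]) cube([854, 239, 209]);


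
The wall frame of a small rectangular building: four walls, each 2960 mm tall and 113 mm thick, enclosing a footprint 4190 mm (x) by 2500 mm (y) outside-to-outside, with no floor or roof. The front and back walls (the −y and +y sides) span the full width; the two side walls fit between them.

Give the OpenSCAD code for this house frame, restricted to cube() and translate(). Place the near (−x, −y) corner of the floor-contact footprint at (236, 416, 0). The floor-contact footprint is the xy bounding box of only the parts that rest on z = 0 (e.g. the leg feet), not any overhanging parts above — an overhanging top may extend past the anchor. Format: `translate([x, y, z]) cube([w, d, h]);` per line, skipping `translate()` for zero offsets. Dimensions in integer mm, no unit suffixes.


translate([236, 416, 0]) cube([4190, 113, 2960]);
translate([236, 2803, 0]) cube([4190, 113, 2960]);
translate([236, 529, 0]) cube([113, 2274, 2960]);
translate([4313, 529, 0]) cube([113, 2274, 2960]);


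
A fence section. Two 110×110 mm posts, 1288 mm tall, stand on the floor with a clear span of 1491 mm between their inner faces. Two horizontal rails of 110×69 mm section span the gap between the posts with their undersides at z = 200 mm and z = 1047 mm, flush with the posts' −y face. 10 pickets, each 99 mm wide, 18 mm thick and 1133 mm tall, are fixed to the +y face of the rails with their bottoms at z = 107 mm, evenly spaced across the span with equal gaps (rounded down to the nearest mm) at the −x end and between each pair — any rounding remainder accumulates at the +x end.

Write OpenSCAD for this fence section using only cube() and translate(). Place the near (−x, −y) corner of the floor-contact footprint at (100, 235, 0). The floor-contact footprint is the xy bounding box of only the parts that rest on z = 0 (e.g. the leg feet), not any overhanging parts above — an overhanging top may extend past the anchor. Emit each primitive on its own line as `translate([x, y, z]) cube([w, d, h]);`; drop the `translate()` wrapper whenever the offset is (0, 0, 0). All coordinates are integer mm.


translate([100, 235, 0]) cube([110, 110, 1288]);
translate([1701, 235, 0]) cube([110, 110, 1288]);
translate([210, 235, 200]) cube([1491, 110, 69]);
translate([210, 235, 1047]) cube([1491, 110, 69]);
translate([255, 345, 107]) cube([99, 18, 1133]);
translate([399, 345, 107]) cube([99, 18, 1133]);
translate([543, 345, 107]) cube([99, 18, 1133]);
translate([687, 345, 107]) cube([99, 18, 1133]);
translate([831, 345, 107]) cube([99, 18, 1133]);
translate([975, 345, 107]) cube([99, 18, 1133]);
translate([1119, 345, 107]) cube([99, 18, 1133]);
translate([1263, 345, 107]) cube([99, 18, 1133]);
translate([1407, 345, 107]) cube([99, 18, 1133]);
translate([1551, 345, 107]) cube([99, 18, 1133]);


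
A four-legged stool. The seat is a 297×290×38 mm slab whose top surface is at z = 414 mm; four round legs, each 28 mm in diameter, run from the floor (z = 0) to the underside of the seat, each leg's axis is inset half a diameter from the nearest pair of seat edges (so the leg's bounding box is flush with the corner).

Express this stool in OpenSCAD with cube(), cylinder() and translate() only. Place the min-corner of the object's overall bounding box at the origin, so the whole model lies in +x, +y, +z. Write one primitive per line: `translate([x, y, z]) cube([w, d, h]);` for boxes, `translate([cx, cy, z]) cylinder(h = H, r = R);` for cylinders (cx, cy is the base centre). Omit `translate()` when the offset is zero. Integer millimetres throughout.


translate([0, 0, 376]) cube([297, 290, 38]);
translate([14, 14, 0]) cylinder(h = 376, r = 14);
translate([283, 14, 0]) cylinder(h = 376, r = 14);
translate([14, 276, 0]) cylinder(h = 376, r = 14);
translate([283, 276, 0]) cylinder(h = 376, r = 14);


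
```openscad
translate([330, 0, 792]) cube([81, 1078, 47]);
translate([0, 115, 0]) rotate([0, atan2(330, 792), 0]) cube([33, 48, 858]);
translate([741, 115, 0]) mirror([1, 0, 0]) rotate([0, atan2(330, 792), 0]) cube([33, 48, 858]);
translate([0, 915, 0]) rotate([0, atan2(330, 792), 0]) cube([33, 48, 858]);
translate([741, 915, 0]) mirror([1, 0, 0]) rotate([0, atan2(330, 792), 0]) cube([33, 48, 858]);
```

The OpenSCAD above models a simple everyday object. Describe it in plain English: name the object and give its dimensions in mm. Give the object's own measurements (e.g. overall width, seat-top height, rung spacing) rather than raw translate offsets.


A sawhorse. A 81×1078×47 mm beam (x, y, z) sits on two A-frame leg pairs. Each pair is two raked legs of 33×48 mm section (48 mm along y) splaying symmetrically in x. Each leg rises 792 mm vertically over 330 mm of horizontal reach and is 858 mm long along its own axis. Every leg's outer bottom edge rests on the floor and its outer top edge meets a bottom edge of the beam — the left legs (tilting toward +x) meet the beam's −x bottom edge, the right legs (their mirror images, tilting toward −x) meet its +x bottom edge — so the leg tops tuck under the beam, the beam's underside is 792 mm above the floor, and the feet are 741 mm apart outside-to-outside with the beam centred between them. The two leg pairs are set in 115 mm from either end of the beam.


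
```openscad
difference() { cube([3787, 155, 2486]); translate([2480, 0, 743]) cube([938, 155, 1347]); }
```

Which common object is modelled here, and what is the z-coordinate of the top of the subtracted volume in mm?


A wall with a window opening. The window head height is 2090 mm.

A wall with a rectangular opening subtracted — a window. Sill at z = 743, opening 1347 mm tall, so the head is at 743 + 1347 = 2090 mm.


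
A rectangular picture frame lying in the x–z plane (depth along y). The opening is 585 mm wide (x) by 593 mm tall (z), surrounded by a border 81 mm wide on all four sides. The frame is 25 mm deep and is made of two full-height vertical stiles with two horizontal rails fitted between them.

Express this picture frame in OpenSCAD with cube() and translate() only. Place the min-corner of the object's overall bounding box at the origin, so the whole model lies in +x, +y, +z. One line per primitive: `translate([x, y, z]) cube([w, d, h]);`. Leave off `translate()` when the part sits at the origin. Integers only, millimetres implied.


cube([81, 25, 755]);
translate([666, 0, 0]) cube([81, 25, 755]);
translate([81, 0, 0]) cube([585, 25, 81]);
translate([81, 0, 674]) cube([585, 25, 81]);


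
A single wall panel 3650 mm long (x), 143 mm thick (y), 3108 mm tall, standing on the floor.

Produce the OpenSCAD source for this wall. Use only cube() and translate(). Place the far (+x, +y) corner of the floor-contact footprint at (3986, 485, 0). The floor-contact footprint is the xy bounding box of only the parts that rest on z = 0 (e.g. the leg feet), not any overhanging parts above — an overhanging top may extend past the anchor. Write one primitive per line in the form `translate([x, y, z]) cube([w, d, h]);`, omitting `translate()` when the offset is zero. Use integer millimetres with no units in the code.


translate([336, 342, 0]) cube([3650, 143, 3108]);


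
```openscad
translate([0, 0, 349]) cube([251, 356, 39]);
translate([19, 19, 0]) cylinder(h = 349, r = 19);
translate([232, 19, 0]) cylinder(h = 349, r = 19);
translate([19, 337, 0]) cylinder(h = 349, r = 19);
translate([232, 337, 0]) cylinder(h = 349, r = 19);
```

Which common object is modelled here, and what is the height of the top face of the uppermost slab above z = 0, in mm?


A stool. The seat height is 388 mm.

A 251×356×39 slab at z = 349 on four corner cylinders — a stool. The seat top is 349 + 39 = 388 mm.


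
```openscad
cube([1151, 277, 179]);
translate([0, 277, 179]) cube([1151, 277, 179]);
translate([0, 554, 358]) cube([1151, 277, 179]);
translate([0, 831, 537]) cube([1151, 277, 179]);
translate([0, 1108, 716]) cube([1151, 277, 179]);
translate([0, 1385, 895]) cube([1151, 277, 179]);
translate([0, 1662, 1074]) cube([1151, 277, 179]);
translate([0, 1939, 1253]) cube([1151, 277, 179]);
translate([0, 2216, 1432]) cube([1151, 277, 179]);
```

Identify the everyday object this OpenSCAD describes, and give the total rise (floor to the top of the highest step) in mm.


A staircase. The total rise is 1611 mm.

9 identical blocks, each offset up and back from the previous — a staircase. Each step is 179 mm tall and there are 9 of them, so the total rise is 9 × 179 = 1611 mm.


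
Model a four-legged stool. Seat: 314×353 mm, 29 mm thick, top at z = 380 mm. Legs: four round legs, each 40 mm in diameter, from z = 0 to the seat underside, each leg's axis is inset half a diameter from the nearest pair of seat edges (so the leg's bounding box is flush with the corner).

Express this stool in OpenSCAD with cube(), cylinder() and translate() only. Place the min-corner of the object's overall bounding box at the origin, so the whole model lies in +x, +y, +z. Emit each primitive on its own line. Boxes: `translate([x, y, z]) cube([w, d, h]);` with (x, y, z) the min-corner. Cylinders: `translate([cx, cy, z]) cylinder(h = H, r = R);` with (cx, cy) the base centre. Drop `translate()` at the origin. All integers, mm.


// leg_h = 380 - 29 = 351
translate([0, 0, 351]) cube([314, 353, 29]);
translate([20, 20, 0]) cylinder(h = 351, r = 20);
translate([294, 20, 0]) cylinder(h = 351, r = 20);
translate([20, 333, 0]) cylinder(h = 351, r = 20);
translate([294, 333, 0]) cylinder(h = 351, r = 20);


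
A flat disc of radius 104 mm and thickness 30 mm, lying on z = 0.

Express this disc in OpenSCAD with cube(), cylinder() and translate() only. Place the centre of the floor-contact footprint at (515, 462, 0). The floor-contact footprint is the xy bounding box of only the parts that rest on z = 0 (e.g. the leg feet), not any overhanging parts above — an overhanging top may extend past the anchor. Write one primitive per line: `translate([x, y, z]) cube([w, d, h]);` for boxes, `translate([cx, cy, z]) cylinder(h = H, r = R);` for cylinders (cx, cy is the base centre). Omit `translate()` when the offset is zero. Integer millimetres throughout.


translate([515, 462, 0]) cylinder(h = 30, r = 104);


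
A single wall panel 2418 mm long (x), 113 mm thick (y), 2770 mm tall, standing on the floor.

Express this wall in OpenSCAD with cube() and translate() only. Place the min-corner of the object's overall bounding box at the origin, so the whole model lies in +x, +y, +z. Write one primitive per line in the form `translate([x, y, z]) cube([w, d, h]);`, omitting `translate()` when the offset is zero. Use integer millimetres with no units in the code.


cube([2418, 113, 2770]);


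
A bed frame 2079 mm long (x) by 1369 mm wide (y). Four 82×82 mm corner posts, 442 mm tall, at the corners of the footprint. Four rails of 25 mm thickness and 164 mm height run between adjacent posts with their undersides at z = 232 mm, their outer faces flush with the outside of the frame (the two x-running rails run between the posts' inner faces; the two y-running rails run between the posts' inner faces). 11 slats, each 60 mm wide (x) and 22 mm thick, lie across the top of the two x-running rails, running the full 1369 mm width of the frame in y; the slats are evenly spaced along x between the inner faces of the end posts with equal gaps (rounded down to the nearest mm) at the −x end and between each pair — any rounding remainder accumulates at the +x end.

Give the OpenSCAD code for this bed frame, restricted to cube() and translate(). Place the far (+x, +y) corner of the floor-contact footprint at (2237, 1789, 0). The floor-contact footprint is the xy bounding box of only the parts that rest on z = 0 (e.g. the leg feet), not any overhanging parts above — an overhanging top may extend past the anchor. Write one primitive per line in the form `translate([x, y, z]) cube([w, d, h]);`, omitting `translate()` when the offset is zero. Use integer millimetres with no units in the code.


translate([158, 420, 0]) cube([82, 82, 442]);
translate([158, 1707, 0]) cube([82, 82, 442]);
translate([2155, 420, 0]) cube([82, 82, 442]);
translate([2155, 1707, 0]) cube([82, 82, 442]);
translate([240, 420, 232]) cube([1915, 25, 164]);
translate([240, 1764, 232]) cube([1915, 25, 164]);
translate([158, 502, 232]) cube([25, 1205, 164]);
translate([2212, 502, 232]) cube([25, 1205, 164]);
translate([344, 420, 396]) cube([60, 1369, 22]);
translate([508, 420, 396]) cube([60, 1369, 22]);
translate([672, 420, 396]) cube([60, 1369, 22]);
translate([836, 420, 396]) cube([60, 1369, 22]);
translate([1000, 420, 396]) cube([60, 1369, 22]);
translate([1164, 420, 396]) cube([60, 1369, 22]);
translate([1328, 420, 396]) cube([60, 1369, 22]);
translate([1492, 420, 396]) cube([60, 1369, 22]);
translate([1656, 420, 396]) cube([60, 1369, 22]);
translate([1820, 420, 396]) cube([60, 1369, 22]);
translate([1984, 420, 396]) cube([60, 1369, 22]);


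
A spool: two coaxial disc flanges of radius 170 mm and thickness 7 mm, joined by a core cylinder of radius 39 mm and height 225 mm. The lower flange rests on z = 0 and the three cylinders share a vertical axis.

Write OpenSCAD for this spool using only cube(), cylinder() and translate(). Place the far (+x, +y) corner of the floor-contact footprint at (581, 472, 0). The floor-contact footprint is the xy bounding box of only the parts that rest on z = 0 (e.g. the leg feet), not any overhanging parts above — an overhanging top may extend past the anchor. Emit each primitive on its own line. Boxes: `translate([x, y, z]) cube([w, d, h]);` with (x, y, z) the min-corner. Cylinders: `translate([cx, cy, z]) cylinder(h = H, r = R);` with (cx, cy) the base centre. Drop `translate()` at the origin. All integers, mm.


translate([411, 302, 0]) cylinder(h = 7, r = 170);
translate([411, 302, 7]) cylinder(h = 225, r = 39);
translate([411, 302, 232]) cylinder(h = 7, r = 170);


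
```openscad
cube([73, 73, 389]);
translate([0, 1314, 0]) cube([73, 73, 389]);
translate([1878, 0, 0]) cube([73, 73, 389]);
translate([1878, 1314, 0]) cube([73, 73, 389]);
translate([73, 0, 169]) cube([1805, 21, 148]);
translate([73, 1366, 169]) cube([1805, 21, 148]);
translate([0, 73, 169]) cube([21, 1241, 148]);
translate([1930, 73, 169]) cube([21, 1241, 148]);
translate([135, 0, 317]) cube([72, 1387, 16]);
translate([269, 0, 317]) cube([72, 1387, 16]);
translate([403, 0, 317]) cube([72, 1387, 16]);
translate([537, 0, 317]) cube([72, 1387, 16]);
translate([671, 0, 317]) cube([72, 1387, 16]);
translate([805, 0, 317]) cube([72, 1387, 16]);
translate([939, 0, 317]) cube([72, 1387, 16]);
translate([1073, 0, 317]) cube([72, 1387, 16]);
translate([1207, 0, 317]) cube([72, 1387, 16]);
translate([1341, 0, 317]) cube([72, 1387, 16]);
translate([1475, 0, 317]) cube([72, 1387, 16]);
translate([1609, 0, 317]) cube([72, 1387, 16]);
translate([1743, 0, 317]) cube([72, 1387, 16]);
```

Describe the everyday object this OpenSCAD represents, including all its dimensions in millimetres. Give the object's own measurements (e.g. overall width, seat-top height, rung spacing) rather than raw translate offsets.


A bed frame 1951 mm long (x) by 1387 mm wide (y). Four 73×73 mm corner posts, 389 mm tall, at the corners of the footprint. Four rails of 21 mm thickness and 148 mm height run between adjacent posts with their undersides at z = 169 mm, their outer faces flush with the outside of the frame (the two x-running rails run between the posts' inner faces; the two y-running rails run between the posts' inner faces). 13 slats, each 72 mm wide (x) and 16 mm thick, lie across the top of the two x-running rails, running the full 1387 mm width of the frame in y; along x they sit between the end posts with a 62 mm gap after the −x posts and between neighbouring slats, leaving 63 mm before the +x posts.


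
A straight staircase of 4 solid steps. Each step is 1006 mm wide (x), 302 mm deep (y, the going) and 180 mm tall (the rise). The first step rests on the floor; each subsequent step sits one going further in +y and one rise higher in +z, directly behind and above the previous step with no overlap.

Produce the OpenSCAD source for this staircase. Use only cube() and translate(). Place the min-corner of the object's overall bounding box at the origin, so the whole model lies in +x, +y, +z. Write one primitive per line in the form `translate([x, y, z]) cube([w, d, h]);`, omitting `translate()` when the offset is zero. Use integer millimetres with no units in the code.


cube([1006, 302, 180]);
translate([0, 302, 180]) cube([1006, 302, 180]);
translate([0, 604, 360]) cube([1006, 302, 180]);
translate([0, 906, 540]) cube([1006, 302, 180]);


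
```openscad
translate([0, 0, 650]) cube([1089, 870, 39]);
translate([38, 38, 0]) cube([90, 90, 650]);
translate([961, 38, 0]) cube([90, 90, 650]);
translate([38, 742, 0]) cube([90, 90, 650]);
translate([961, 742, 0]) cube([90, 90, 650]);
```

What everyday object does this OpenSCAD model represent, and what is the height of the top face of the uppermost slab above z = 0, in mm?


A table. The table height is 689 mm.

A 1089×870×39 slab sits at z = 650 on four 90 mm square posts — a table. The top surface is at 650 + 39 = 689 mm.


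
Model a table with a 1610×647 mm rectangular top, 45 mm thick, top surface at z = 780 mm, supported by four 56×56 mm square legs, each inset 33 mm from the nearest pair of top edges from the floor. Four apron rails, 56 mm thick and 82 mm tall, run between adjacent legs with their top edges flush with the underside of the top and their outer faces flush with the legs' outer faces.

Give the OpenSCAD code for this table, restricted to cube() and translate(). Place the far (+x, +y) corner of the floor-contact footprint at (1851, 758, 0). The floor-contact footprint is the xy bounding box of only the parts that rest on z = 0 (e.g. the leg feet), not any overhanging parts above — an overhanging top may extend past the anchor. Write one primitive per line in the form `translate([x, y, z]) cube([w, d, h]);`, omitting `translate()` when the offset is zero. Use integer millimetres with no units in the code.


translate([274, 144, 735]) cube([1610, 647, 45]);
translate([307, 177, 0]) cube([56, 56, 735]);
translate([1795, 177, 0]) cube([56, 56, 735]);
translate([307, 702, 0]) cube([56, 56, 735]);
translate([1795, 702, 0]) cube([56, 56, 735]);
translate([363, 177, 653]) cube([1432, 56, 82]);
translate([363, 702, 653]) cube([1432, 56, 82]);
translate([307, 233, 653]) cube([56, 469, 82]);
translate([1795, 233, 653]) cube([56, 469, 82]);


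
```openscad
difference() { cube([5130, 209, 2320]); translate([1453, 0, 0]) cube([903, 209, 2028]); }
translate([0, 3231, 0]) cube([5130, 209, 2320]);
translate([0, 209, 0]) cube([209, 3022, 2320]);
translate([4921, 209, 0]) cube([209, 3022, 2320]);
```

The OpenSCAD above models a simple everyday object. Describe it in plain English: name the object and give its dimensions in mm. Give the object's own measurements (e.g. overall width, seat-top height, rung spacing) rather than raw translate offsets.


A single room: four walls, each 2320 mm tall and 209 mm thick, enclosing an outside footprint 5130×3440 mm (x × y), no floor or roof. The front and back walls (−y and +y sides) run the full x-width; the side walls fit between their inner faces. A door opening 903 mm wide and 2028 mm tall is cut through the front wall from the floor up, its −x edge 1453 mm from the wall's −x end.


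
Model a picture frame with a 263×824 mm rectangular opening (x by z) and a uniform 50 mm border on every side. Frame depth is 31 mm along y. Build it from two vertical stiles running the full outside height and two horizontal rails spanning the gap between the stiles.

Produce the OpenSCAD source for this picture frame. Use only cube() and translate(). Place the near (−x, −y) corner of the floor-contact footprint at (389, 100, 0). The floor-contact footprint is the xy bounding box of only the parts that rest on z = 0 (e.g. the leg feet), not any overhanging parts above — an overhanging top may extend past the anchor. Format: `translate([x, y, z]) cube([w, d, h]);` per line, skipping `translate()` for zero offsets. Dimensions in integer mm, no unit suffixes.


translate([389, 100, 0]) cube([50, 31, 924]);
translate([702, 100, 0]) cube([50, 31, 924]);
translate([439, 100, 0]) cube([263, 31, 50]);
translate([439, 100, 874]) cube([263, 31, 50]);


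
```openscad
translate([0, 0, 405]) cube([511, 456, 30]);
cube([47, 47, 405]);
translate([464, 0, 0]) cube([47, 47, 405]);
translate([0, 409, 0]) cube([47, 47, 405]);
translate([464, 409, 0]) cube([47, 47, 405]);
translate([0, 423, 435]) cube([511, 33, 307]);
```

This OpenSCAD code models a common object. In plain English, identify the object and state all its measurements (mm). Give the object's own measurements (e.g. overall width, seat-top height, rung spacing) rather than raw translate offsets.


A chair. The seat is a 511×456×30 mm slab with its top at z = 435 mm, on four 47×47 mm corner legs (flush with the seat edges, standing on z = 0). A flat backrest 33 mm thick, 307 mm tall, spans the full seat width and rises from the seat top along its +y edge, rear face flush with the rear of the seat.
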